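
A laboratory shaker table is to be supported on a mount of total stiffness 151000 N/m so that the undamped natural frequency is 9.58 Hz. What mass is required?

41.7 kg

ω_n = 2πf_n = 2π × 9.58 = 60.19 rad/s.
m = k/ω_n² = 151000/60.19² = 151000/3623 = 41.68 kg.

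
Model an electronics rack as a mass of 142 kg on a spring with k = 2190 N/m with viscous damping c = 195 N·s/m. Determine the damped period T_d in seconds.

ω_n = √(k/m) = √(2190/142) = 3.927 rad/s.
Critical damping c_c = 2√(k·m) = 2√(2190 × 142) = 1115 N·s/m, so ζ = c/c_c = 195/1115 = 0.1748.
ω_d = ω_n√(1 − ζ²) = 3.927 × √(1 − 0.0306) = 3.867 rad/s.
T_d = 2π/ω_d = 1.625 s.

1.62 s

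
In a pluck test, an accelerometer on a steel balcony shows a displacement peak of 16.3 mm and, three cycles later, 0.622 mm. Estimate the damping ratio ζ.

0.171

Logarithmic decrement δ = (1/n)·ln(x₀/x_n) = (1/3)·ln(16.3/0.622) = (1/3)·ln(26.21) = 1.089.
ζ = δ/√(4π² + δ²) = 1.089/√(39.48 + 1.19) = 1.089/6.377 = 0.1707.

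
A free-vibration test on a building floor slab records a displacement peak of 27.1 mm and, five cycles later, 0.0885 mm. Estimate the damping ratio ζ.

Logarithmic decrement δ = (1/n)·ln(x₀/x_n) = (1/5)·ln(27.1/0.0885) = (1/5)·ln(306.2) = 1.145.
ζ = δ/√(4π² + δ²) = 1.145/√(39.48 + 1.31) = 1.145/6.387 = 0.1793.

0.179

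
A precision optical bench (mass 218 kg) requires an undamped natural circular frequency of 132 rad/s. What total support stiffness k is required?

3800000 N/m

k = m·ω_n² = 218 × 132.0² = 218 × 17420 = 3798000 N/m.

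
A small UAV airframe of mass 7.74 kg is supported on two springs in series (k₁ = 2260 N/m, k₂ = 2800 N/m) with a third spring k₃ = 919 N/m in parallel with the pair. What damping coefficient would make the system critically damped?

259 N·s/m

Series pair: k_s = k₁k₂/(k₁+k₂) = (2260)(2800)/(2260 + 2800) = 1251 N/m. In parallel with k₃: k_eq = 1251 + 919 = 2170 N/m.
c_c = 2√(k_eq·m) = 2√(2170 × 7.74) = 2 × 129.6 = 259.2 N·s/m.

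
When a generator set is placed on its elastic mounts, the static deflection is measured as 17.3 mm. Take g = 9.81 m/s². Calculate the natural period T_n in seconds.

0.264 s

ω_n = √(g/δ_st) = √(9.81/0.0173) = √567.1 = 23.81 rad/s.
T_n = 2π/ω_n = 6.283/23.81 = 0.2639 s.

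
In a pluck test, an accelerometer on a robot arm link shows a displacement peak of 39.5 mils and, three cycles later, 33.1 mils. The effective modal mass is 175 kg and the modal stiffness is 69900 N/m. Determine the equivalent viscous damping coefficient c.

65.6 N·s/m

Logarithmic decrement δ = (1/n)·ln(x₀/x_n) = (1/3)·ln(39.5/33.1) = (1/3)·ln(1.193) = 0.05892.
ζ = δ/√(4π² + δ²) = 0.05892/√(39.48 + 0.00347) = 0.05892/6.283 = 0.009377.
c = ζ · 2√(km) = 0.009377 × 2√(69900 × 175) = 0.009377 × 6995 = 65.59 N·s/m.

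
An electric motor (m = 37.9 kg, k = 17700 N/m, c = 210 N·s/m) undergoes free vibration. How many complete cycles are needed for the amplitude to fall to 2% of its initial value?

5 cycles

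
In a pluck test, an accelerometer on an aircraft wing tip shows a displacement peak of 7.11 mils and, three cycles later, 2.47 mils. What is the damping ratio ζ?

0.0560

Logarithmic decrement δ = (1/n)·ln(x₀/x_n) = (1/3)·ln(7.11/2.47) = (1/3)·ln(2.879) = 0.3524.
ζ = δ/√(4π² + δ²) = 0.3524/√(39.48 + 0.124) = 0.3524/6.293 = 0.05600.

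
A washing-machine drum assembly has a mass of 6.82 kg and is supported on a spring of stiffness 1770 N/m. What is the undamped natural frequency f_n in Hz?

2.56 Hz

ω_n = √(k/m) = √(1770/6.82) = √259.5 = 16.11 rad/s.
f_n = ω_n/(2π) = 16.11/6.283 = 2.564 Hz.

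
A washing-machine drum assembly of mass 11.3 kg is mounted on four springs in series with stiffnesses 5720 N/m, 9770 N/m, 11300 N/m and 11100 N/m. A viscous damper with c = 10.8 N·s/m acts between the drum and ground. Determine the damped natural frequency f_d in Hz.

2.22 Hz

Series springs: 1/k_eq = 1/5720 + 1/9770 + 1/11300 + 1/11100 = 0.0004558, so k_eq = 2194 N/m.
ω_n = √(k_eq/m) = √(2194/11.3) = 13.93 rad/s.
Critical damping c_c = 2√(k_eq·m) = 2√(2194 × 11.3) = 314.9 N·s/m, so ζ = c/c_c = 10.8/314.9 = 0.03429.
ω_d = ω_n√(1 − ζ²) = 13.93 × √(1 − 0.00118) = 13.93 rad/s.
f_d = ω_d/(2π) = 2.216 Hz.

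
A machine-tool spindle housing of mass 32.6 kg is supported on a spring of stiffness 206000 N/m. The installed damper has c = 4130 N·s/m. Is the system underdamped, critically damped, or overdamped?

c_c = 2√(k·m) = 5183 N·s/m; ζ = c/c_c = 4130/5183 = 0.797.
Since ζ < 1 the system is underdamped.

underdamped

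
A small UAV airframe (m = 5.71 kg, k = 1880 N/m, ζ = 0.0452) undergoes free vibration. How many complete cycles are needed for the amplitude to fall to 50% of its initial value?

3 cycles

Logarithmic decrement δ = 2πζ/√(1 − ζ²) = 2π × 0.04520/√(1 − 0.00204) = 0.2843.
x_n/x₀ = e^(−nδ) ≤ 0.5; take ln: n ≥ ln(1/0.5)/δ = 0.6931/0.2843 = 2.438.
So 3 complete cycles are required.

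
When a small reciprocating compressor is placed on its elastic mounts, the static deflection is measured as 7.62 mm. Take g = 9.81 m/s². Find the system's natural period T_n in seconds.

0.175 s

ω_n = √(g/δ_st) = √(9.81/0.00762) = √1287 = 35.88 rad/s.
T_n = 2π/ω_n = 6.283/35.88 = 0.1751 s.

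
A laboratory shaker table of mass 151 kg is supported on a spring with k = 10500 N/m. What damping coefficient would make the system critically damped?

2520 N·s/m

c_c = 2√(k·m) = 2√(10500 × 151) = 2 × 1259 = 2518 N·s/m.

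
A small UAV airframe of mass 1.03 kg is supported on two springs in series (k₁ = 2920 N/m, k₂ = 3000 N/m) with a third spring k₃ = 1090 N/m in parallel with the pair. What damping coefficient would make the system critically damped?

Series pair: k_s = k₁k₂/(k₁+k₂) = (2920)(3000)/(2920 + 3000) = 1480 N/m. In parallel with k₃: k_eq = 1480 + 1090 = 2570 N/m.
c_c = 2√(k_eq·m) = 2√(2570 × 1.03) = 2 × 51.45 = 102.9 N·s/m.

103 N·s/m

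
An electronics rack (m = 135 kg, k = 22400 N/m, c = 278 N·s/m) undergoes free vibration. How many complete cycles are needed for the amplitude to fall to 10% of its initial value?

5 cycles

ζ = c/(2√(km)) = 278/(2√(22400 × 135)) = 278/3478 = 0.07993.
Logarithmic decrement δ = 2πζ/√(1 − ζ²) = 2π × 0.07993/√(1 − 0.00639) = 0.5038.
x_n/x₀ = e^(−nδ) ≤ 0.1; take ln: n ≥ ln(1/0.1)/δ = 2.303/0.5038 = 4.570.
So 5 complete cycles are required.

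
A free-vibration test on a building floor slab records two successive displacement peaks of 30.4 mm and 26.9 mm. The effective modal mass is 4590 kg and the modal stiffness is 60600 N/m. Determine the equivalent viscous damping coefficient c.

Logarithmic decrement δ = (1/n)·ln(x₀/x_n) = (1/1)·ln(30.4/26.9) = (1/1)·ln(1.130) = 0.1223.
ζ = δ/√(4π² + δ²) = 0.1223/√(39.48 + 0.0150) = 0.1223/6.284 = 0.01946.
c = ζ · 2√(km) = 0.01946 × 2√(60600 × 4590) = 0.01946 × 33360 = 649.2 N·s/m.

649 N·s/m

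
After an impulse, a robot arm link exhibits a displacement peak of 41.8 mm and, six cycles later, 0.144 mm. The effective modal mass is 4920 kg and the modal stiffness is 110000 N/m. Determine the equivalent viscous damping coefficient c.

Logarithmic decrement δ = (1/n)·ln(x₀/x_n) = (1/6)·ln(41.8/0.144) = (1/6)·ln(290.3) = 0.9451.
ζ = δ/√(4π² + δ²) = 0.9451/√(39.48 + 0.893) = 0.9451/6.354 = 0.1488.
c = ζ · 2√(km) = 0.1488 × 2√(110000 × 4920) = 0.1488 × 46530 = 6921 N·s/m.

6920 N·s/m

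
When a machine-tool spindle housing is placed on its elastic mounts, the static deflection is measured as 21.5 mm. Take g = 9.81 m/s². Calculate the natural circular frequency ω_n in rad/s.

21.4 rad/s

ω_n = √(g/δ_st) = √(9.81/0.0215) = √456.3 = 21.36 rad/s.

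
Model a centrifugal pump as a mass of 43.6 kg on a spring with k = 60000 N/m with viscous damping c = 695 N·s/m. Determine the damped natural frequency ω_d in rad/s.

ω_n = √(k/m) = √(60000/43.6) = 37.10 rad/s.
Critical damping c_c = 2√(k·m) = 2√(60000 × 43.6) = 3235 N·s/m, so ζ = c/c_c = 695/3235 = 0.2149.
ω_d = ω_n√(1 − ζ²) = 37.10 × √(1 − 0.0462) = 36.23 rad/s.

36.2 rad/s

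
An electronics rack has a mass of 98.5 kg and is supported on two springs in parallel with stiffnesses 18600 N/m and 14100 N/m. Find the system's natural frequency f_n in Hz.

2.90 Hz

Parallel springs add: k_eq = 18600 + 14100 = 32700 N/m.
ω_n = √(k_eq/m) = √(32700/98.5) = √332.0 = 18.22 rad/s.
f_n = ω_n/(2π) = 18.22/6.283 = 2.900 Hz.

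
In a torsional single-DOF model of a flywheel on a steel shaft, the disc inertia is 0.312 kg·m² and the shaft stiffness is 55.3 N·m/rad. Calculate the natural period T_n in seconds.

0.472 s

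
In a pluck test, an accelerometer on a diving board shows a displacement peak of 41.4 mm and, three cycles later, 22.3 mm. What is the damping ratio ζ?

Logarithmic decrement δ = (1/n)·ln(x₀/x_n) = (1/3)·ln(41.4/22.3) = (1/3)·ln(1.857) = 0.2062.
ζ = δ/√(4π² + δ²) = 0.2062/√(39.48 + 0.0425) = 0.2062/6.287 = 0.03281.

0.0328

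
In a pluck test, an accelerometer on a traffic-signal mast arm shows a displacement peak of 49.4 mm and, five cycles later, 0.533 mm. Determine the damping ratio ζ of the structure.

Logarithmic decrement δ = (1/n)·ln(x₀/x_n) = (1/5)·ln(49.4/0.533) = (1/5)·ln(92.68) = 0.9058.
ζ = δ/√(4π² + δ²) = 0.9058/√(39.48 + 0.821) = 0.9058/6.348 = 0.1427.

0.143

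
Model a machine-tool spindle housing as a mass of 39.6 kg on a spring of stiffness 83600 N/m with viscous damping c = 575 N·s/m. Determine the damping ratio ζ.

0.158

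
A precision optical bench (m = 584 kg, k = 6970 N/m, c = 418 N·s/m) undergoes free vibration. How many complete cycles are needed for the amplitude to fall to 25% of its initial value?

3 cycles

ζ = c/(2√(km)) = 418/(2√(6970 × 584)) = 418/4035 = 0.1036.
Logarithmic decrement δ = 2πζ/√(1 − ζ²) = 2π × 0.1036/√(1 − 0.0107) = 0.6544.
x_n/x₀ = e^(−nδ) ≤ 0.25; take ln: n ≥ ln(1/0.25)/δ = 1.386/0.6544 = 2.118.
So 3 complete cycles are required.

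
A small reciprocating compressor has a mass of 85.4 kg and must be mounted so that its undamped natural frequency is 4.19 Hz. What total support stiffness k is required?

ω_n = 2πf_n = 2π × 4.19 = 26.33 rad/s.
k = m·ω_n² = 85.4 × 26.33² = 85.4 × 693.1 = 59190 N/m.

59200 N/m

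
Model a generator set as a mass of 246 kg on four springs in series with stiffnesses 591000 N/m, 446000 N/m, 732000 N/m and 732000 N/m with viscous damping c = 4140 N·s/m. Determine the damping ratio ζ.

Series springs: 1/k_eq = 1/591000 + 1/446000 + 1/732000 + 1/732000 = 6.666×10^-6, so k_eq = 150000 N/m.
ω_n = √(k_eq/m) = √(150000/246) = 24.69 rad/s.
Critical damping c_c = 2√(k_eq·m) = 2√(150000 × 246) = 12150 N·s/m, so ζ = c/c_c = 4140/12150 = 0.3408.

0.341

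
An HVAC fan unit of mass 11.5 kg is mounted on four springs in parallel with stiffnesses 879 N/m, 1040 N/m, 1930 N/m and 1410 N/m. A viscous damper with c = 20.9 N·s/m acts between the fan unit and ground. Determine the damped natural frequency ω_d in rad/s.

21.4 rad/s

Parallel springs add: k_eq = 879 + 1040 + 1930 + 1410 = 5259 N/m.
ω_n = √(k_eq/m) = √(5259/11.5) = 21.38 rad/s.
Critical damping c_c = 2√(k_eq·m) = 2√(5259 × 11.5) = 491.8 N·s/m, so ζ = c/c_c = 20.9/491.8 = 0.04249.
ω_d = ω_n√(1 − ζ²) = 21.38 × √(1 − 0.00181) = 21.37 rad/s.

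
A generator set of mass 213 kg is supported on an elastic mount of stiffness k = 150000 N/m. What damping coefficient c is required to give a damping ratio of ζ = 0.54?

c_c = 2√(k·m) = 2√(150000 × 213) = 11300 N·s/m.
c = ζ·c_c = 0.54 × 11300 = 6105 N·s/m.

6100 N·s/m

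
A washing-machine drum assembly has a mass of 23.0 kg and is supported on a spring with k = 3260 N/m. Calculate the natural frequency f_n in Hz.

ω_n = √(k/m) = √(3260/23.0) = √141.7 = 11.91 rad/s.
f_n = ω_n/(2π) = 11.91/6.283 = 1.895 Hz.

1.89 Hz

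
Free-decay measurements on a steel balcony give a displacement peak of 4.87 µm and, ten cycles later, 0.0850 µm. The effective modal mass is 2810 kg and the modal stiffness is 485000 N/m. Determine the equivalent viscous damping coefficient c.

Logarithmic decrement δ = (1/n)·ln(x₀/x_n) = (1/10)·ln(4.87/0.0850) = (1/10)·ln(57.29) = 0.4048.
ζ = δ/√(4π² + δ²) = 0.4048/√(39.48 + 0.164) = 0.4048/6.296 = 0.06430.
c = ζ · 2√(km) = 0.06430 × 2√(485000 × 2810) = 0.06430 × 73830 = 4747 N·s/m.

4750 N·s/m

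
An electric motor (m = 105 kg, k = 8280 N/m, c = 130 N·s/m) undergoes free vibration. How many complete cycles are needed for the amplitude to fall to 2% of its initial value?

9 cycles

ζ = c/(2√(km)) = 130/(2√(8280 × 105)) = 130/1865 = 0.06971.
Logarithmic decrement δ = 2πζ/√(1 − ζ²) = 2π × 0.06971/√(1 − 0.00486) = 0.4391.
x_n/x₀ = e^(−nδ) ≤ 0.02; take ln: n ≥ ln(1/0.02)/δ = 3.912/0.4391 = 8.910.
So 9 complete cycles are required.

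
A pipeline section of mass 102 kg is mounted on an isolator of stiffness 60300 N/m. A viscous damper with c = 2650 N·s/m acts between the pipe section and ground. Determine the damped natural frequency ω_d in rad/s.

20.6 rad/s

ω_n = √(k/m) = √(60300/102) = 24.31 rad/s.
Critical damping c_c = 2√(k·m) = 2√(60300 × 102) = 4960 N·s/m, so ζ = c/c_c = 2650/4960 = 0.5343.
ω_d = ω_n√(1 − ζ²) = 24.31 × √(1 − 0.285) = 20.55 rad/s.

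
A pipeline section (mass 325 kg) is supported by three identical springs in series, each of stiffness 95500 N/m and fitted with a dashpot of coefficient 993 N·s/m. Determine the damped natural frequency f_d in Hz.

Series springs: 1/k_eq = 3/95500, so k_eq = 95500/3 = 31830 N/m.
ω_n = √(k_eq/m) = √(31830/325) = 9.897 rad/s.
Critical damping c_c = 2√(k_eq·m) = 2√(31830 × 325) = 6433 N·s/m, so ζ = c/c_c = 993/6433 = 0.1544.
ω_d = ω_n√(1 − ζ²) = 9.897 × √(1 − 0.0238) = 9.778 rad/s.
f_d = ω_d/(2π) = 1.556 Hz.

1.56 Hz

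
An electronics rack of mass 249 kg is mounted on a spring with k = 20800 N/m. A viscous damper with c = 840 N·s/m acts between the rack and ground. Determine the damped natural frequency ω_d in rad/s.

ω_n = √(k/m) = √(20800/249) = 9.140 rad/s.
Critical damping c_c = 2√(k·m) = 2√(20800 × 249) = 4552 N·s/m, so ζ = c/c_c = 840/4552 = 0.1846.
ω_d = ω_n√(1 − ζ²) = 9.140 × √(1 − 0.0341) = 8.983 rad/s.

8.98 rad/s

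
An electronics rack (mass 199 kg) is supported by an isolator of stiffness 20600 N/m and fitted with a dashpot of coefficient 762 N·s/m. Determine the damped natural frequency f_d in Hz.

1.59 Hz

ω_n = √(k/m) = √(20600/199) = 10.17 rad/s.
Critical damping c_c = 2√(k·m) = 2√(20600 × 199) = 4049 N·s/m, so ζ = c/c_c = 762/4049 = 0.1882.
ω_d = ω_n√(1 − ζ²) = 10.17 × √(1 − 0.0354) = 9.993 rad/s.
f_d = ω_d/(2π) = 1.590 Hz.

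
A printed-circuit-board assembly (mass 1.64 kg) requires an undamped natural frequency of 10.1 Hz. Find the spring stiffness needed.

6600 N/m

ω_n = 2πf_n = 2π × 10.1 = 63.46 rad/s.
k = m·ω_n² = 1.64 × 63.46² = 1.64 × 4027 = 6605 N/m.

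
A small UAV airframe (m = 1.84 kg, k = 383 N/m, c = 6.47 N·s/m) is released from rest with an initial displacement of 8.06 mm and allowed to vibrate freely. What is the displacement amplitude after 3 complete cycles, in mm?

0.797 mm

ζ = c/(2√(km)) = 6.47/(2√(383 × 1.84)) = 6.47/53.09 = 0.1219.
Logarithmic decrement δ = 2πζ/√(1 − ζ²) = 2π × 0.1219/√(1 − 0.0149) = 0.7714.
After n cycles, x_n/x₀ = e^(−nδ), so x_3 = 8.06 × e^(−3 × 0.7714) = 8.06 × 0.09884 = 0.7966 mm.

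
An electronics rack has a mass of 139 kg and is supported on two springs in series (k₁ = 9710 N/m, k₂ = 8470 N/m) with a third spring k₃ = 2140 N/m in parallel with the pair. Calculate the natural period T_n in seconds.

0.907 s

Series pair: k_s = k₁k₂/(k₁+k₂) = (9710)(8470)/(9710 + 8470) = 4524 N/m. In parallel with k₃: k_eq = 4524 + 2140 = 6664 N/m.
ω_n = √(k_eq/m) = √(6664/139) = √47.94 = 6.924 rad/s.
T_n = 2π/ω_n = 6.283/6.924 = 0.9075 s.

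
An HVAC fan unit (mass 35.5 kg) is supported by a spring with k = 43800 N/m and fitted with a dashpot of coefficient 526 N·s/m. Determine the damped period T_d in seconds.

ω_n = √(k/m) = √(43800/35.5) = 35.13 rad/s.
Critical damping c_c = 2√(k·m) = 2√(43800 × 35.5) = 2494 N·s/m, so ζ = c/c_c = 526/2494 = 0.2109.
ω_d = ω_n√(1 − ζ²) = 35.13 × √(1 − 0.0445) = 34.34 rad/s.
T_d = 2π/ω_d = 0.1830 s.

0.183 s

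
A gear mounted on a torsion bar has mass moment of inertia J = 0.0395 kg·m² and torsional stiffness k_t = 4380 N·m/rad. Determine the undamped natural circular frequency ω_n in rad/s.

333 rad/s

ω_n = √(k_t/J) = √(4380/0.0395) = √110900 = 333.0 rad/s.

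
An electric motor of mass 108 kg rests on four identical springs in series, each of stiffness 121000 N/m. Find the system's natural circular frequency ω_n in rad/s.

Series springs: 1/k_eq = 4/121000, so k_eq = 121000/4 = 30250 N/m.
ω_n = √(k_eq/m) = √(30250/108) = √280.1 = 16.74 rad/s.

16.7 rad/s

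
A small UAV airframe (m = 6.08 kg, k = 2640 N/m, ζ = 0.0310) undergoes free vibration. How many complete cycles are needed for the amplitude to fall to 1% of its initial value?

24 cycles

Logarithmic decrement δ = 2πζ/√(1 − ζ²) = 2π × 0.03100/√(1 − 0.000961) = 0.1949.
x_n/x₀ = e^(−nδ) ≤ 0.01; take ln: n ≥ ln(1/0.01)/δ = 4.605/0.1949 = 23.63.
So 24 complete cycles are required.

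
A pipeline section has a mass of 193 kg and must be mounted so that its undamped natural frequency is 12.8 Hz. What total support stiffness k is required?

ω_n = 2πf_n = 2π × 12.8 = 80.42 rad/s.
k = m·ω_n² = 193 × 80.42² = 193 × 6468 = 1248000 N/m.

1250000 N/m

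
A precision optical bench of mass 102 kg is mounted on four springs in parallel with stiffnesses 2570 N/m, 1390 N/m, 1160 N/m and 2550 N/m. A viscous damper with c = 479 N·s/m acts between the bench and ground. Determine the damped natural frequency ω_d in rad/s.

Parallel springs add: k_eq = 2570 + 1390 + 1160 + 2550 = 7670 N/m.
ω_n = √(k_eq/m) = √(7670/102) = 8.672 rad/s.
Critical damping c_c = 2√(k_eq·m) = 2√(7670 × 102) = 1769 N·s/m, so ζ = c/c_c = 479/1769 = 0.2708.
ω_d = ω_n√(1 − ζ²) = 8.672 × √(1 − 0.0733) = 8.348 rad/s.

8.35 rad/s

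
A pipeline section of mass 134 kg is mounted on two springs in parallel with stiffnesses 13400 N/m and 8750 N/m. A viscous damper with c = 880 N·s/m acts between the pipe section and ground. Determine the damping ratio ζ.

0.255

Parallel springs add: k_eq = 13400 + 8750 = 22150 N/m.
ω_n = √(k_eq/m) = √(22150/134) = 12.86 rad/s.
Critical damping c_c = 2√(k_eq·m) = 2√(22150 × 134) = 3446 N·s/m, so ζ = c/c_c = 880/3446 = 0.2554.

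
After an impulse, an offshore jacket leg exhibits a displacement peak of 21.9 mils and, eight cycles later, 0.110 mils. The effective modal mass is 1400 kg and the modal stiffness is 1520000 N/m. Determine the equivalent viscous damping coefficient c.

Logarithmic decrement δ = (1/n)·ln(x₀/x_n) = (1/8)·ln(21.9/0.110) = (1/8)·ln(199.1) = 0.6617.
ζ = δ/√(4π² + δ²) = 0.6617/√(39.48 + 0.438) = 0.6617/6.318 = 0.1047.
c = ζ · 2√(km) = 0.1047 × 2√(1520000 × 1400) = 0.1047 × 92260 = 9663 N·s/m.

9660 N·s/m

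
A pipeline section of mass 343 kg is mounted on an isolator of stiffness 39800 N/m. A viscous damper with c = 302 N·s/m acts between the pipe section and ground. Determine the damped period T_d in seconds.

0.584 s

ω_n = √(k/m) = √(39800/343) = 10.77 rad/s.
Critical damping c_c = 2√(k·m) = 2√(39800 × 343) = 7390 N·s/m, so ζ = c/c_c = 302/7390 = 0.04087.
ω_d = ω_n√(1 − ζ²) = 10.77 × √(1 − 0.00167) = 10.76 rad/s.
T_d = 2π/ω_d = 0.5838 s.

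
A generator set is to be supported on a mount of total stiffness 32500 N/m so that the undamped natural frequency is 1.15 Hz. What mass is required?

622 kg

ω_n = 2πf_n = 2π × 1.15 = 7.226 rad/s.
m = k/ω_n² = 32500/7.226² = 32500/52.21 = 622.5 kg.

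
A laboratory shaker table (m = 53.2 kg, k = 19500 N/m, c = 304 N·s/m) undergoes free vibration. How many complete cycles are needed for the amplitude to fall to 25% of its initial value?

2 cycles

ζ = c/(2√(km)) = 304/(2√(19500 × 53.2)) = 304/2037 = 0.1492.
Logarithmic decrement δ = 2πζ/√(1 − ζ²) = 2π × 0.1492/√(1 − 0.0223) = 0.9483.
x_n/x₀ = e^(−nδ) ≤ 0.25; take ln: n ≥ ln(1/0.25)/δ = 1.386/0.9483 = 1.462.
So 2 complete cycles are required.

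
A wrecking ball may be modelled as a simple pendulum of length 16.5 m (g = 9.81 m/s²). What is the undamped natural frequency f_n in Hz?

For a simple pendulum ω_n = √(g/L) = √(9.81/16.5) = √0.5945 = 0.7711 rad/s.
f_n = ω_n/(2π) = 0.7711/6.283 = 0.1227 Hz.

0.123 Hz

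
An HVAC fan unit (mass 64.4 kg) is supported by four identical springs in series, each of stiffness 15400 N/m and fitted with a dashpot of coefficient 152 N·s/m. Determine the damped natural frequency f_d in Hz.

1.22 Hz

Series springs: 1/k_eq = 4/15400, so k_eq = 15400/4 = 3850 N/m.
ω_n = √(k_eq/m) = √(3850/64.4) = 7.732 rad/s.
Critical damping c_c = 2√(k_eq·m) = 2√(3850 × 64.4) = 995.9 N·s/m, so ζ = c/c_c = 152/995.9 = 0.1526.
ω_d = ω_n√(1 − ζ²) = 7.732 × √(1 − 0.0233) = 7.641 rad/s.
f_d = ω_d/(2π) = 1.216 Hz.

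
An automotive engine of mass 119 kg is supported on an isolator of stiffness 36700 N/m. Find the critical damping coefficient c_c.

c_c = 2√(k·m) = 2√(36700 × 119) = 2 × 2090 = 4180 N·s/m.

4180 N·s/m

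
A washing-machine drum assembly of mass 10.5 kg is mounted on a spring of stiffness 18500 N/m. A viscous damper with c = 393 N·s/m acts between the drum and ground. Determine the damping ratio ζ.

0.446

ω_n = √(k/m) = √(18500/10.5) = 41.98 rad/s.
Critical damping c_c = 2√(k·m) = 2√(18500 × 10.5) = 881.5 N·s/m, so ζ = c/c_c = 393/881.5 = 0.4458.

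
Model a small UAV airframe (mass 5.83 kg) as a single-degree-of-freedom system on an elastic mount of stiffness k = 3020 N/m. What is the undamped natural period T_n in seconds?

ω_n = √(k/m) = √(3020/5.83) = √518.0 = 22.76 rad/s.
T_n = 2π/ω_n = 6.283/22.76 = 0.2761 s.

0.276 s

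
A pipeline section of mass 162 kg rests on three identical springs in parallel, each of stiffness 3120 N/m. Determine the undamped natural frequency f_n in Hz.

1.21 Hz

Parallel springs add: k_eq = 3 × 3120 = 9360 N/m.
ω_n = √(k_eq/m) = √(9360/162) = √57.78 = 7.601 rad/s.
f_n = ω_n/(2π) = 7.601/6.283 = 1.210 Hz.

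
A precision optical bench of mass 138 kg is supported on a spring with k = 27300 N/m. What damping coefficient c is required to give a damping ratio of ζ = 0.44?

c_c = 2√(k·m) = 2√(27300 × 138) = 3882 N·s/m.
c = ζ·c_c = 0.44 × 3882 = 1708 N·s/m.

1710 N·s/m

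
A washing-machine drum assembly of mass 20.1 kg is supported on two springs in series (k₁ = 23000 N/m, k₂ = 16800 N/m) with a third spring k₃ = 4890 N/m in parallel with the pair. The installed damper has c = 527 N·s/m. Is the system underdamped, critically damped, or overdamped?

Series pair: k_s = k₁k₂/(k₁+k₂) = (23000)(16800)/(23000 + 16800) = 9709 N/m. In parallel with k₃: k_eq = 9709 + 4890 = 14600 N/m.
c_c = 2√(k_eq·m) = 1083 N·s/m; ζ = c/c_c = 527/1083 = 0.486.
Since ζ < 1 the system is underdamped.

underdamped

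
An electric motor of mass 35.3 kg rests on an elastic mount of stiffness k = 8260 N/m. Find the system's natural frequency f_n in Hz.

ω_n = √(k/m) = √(8260/35.3) = √234.0 = 15.30 rad/s.
f_n = ω_n/(2π) = 15.30/6.283 = 2.435 Hz.

2.43 Hz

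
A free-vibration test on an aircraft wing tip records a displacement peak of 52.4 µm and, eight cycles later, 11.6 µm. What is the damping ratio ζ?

Logarithmic decrement δ = (1/n)·ln(x₀/x_n) = (1/8)·ln(52.4/11.6) = (1/8)·ln(4.517) = 0.1885.
ζ = δ/√(4π² + δ²) = 0.1885/√(39.48 + 0.0355) = 0.1885/6.286 = 0.02999.

0.0300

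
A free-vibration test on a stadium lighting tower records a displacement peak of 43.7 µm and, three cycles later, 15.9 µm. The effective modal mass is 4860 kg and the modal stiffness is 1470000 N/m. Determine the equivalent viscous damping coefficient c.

Logarithmic decrement δ = (1/n)·ln(x₀/x_n) = (1/3)·ln(43.7/15.9) = (1/3)·ln(2.748) = 0.3370.
ζ = δ/√(4π² + δ²) = 0.3370/√(39.48 + 0.114) = 0.3370/6.292 = 0.05356.
c = ζ · 2√(km) = 0.05356 × 2√(1470000 × 4860) = 0.05356 × 169000 = 9054 N·s/m.

9050 N·s/m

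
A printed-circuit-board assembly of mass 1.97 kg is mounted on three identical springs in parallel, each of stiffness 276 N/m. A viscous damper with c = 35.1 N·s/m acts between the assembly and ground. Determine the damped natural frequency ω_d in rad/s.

Parallel springs add: k_eq = 3 × 276 = 828.0 N/m.
ω_n = √(k_eq/m) = √(828.0/1.97) = 20.50 rad/s.
Critical damping c_c = 2√(k_eq·m) = 2√(828.0 × 1.97) = 80.78 N·s/m, so ζ = c/c_c = 35.1/80.78 = 0.4345.
ω_d = ω_n√(1 − ζ²) = 20.50 × √(1 − 0.189) = 18.46 rad/s.

18.5 rad/s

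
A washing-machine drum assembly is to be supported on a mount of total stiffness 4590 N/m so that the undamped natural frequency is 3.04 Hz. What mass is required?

12.6 kg

ω_n = 2πf_n = 2π × 3.04 = 19.10 rad/s.
m = k/ω_n² = 4590/19.10² = 4590/364.8 = 12.58 kg.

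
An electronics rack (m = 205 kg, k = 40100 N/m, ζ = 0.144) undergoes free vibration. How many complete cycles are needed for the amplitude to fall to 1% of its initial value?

6 cycles

Logarithmic decrement δ = 2πζ/√(1 − ζ²) = 2π × 0.1440/√(1 − 0.0207) = 0.9143.
x_n/x₀ = e^(−nδ) ≤ 0.01; take ln: n ≥ ln(1/0.01)/δ = 4.605/0.9143 = 5.037.
So 6 complete cycles are required.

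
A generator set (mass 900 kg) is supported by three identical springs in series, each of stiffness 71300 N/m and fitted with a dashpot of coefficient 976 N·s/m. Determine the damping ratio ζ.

0.106

Series springs: 1/k_eq = 3/71300, so k_eq = 71300/3 = 23770 N/m.
ω_n = √(k_eq/m) = √(23770/900) = 5.139 rad/s.
Critical damping c_c = 2√(k_eq·m) = 2√(23770 × 900) = 9250 N·s/m, so ζ = c/c_c = 976/9250 = 0.1055.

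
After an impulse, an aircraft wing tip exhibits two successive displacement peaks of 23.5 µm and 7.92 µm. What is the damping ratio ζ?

0.171

Logarithmic decrement δ = (1/n)·ln(x₀/x_n) = (1/1)·ln(23.5/7.92) = (1/1)·ln(2.967) = 1.088.
ζ = δ/√(4π² + δ²) = 1.088/√(39.48 + 1.18) = 1.088/6.377 = 0.1706.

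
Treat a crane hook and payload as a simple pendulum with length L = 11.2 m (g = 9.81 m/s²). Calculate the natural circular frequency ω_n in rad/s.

For a simple pendulum ω_n = √(g/L) = √(9.81/11.2) = √0.8759 = 0.9359 rad/s.

0.936 rad/s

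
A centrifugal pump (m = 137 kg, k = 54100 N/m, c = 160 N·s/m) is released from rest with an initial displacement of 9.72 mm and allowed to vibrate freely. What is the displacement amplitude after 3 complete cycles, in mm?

5.58 mm

ζ = c/(2√(km)) = 160/(2√(54100 × 137)) = 160/5445 = 0.02939.
Logarithmic decrement δ = 2πζ/√(1 − ζ²) = 2π × 0.02939/√(1 − 0.000863) = 0.1847.
After n cycles, x_n/x₀ = e^(−nδ), so x_3 = 9.72 × e^(−3 × 0.1847) = 9.72 × 0.5746 = 5.585 mm.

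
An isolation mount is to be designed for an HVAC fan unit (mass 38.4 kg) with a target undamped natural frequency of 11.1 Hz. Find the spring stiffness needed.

ω_n = 2πf_n = 2π × 11.1 = 69.74 rad/s.
k = m·ω_n² = 38.4 × 69.74² = 38.4 × 4864 = 186800 N/m.

187000 N/m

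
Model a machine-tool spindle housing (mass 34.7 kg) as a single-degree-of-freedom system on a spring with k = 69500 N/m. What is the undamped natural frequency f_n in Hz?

ω_n = √(k/m) = √(69500/34.7) = √2003 = 44.75 rad/s.
f_n = ω_n/(2π) = 44.75/6.283 = 7.123 Hz.

7.12 Hz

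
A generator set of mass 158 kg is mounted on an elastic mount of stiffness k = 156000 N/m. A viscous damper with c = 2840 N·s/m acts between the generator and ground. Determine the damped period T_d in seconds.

0.209 s

ω_n = √(k/m) = √(156000/158) = 31.42 rad/s.
Critical damping c_c = 2√(k·m) = 2√(156000 × 158) = 9929 N·s/m, so ζ = c/c_c = 2840/9929 = 0.2860.
ω_d = ω_n√(1 − ζ²) = 31.42 × √(1 − 0.0818) = 30.11 rad/s.
T_d = 2π/ω_d = 0.2087 s.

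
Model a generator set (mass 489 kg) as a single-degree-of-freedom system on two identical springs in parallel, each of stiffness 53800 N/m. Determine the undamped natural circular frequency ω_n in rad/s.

14.8 rad/s

Parallel springs add: k_eq = 2 × 53800 = 107600 N/m.
ω_n = √(k_eq/m) = √(107600/489) = √220.0 = 14.83 rad/s.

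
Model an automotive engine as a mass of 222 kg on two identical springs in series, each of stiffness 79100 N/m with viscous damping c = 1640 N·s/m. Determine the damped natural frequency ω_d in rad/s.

Series springs: 1/k_eq = 2/79100, so k_eq = 79100/2 = 39550 N/m.
ω_n = √(k_eq/m) = √(39550/222) = 13.35 rad/s.
Critical damping c_c = 2√(k_eq·m) = 2√(39550 × 222) = 5926 N·s/m, so ζ = c/c_c = 1640/5926 = 0.2767.
ω_d = ω_n√(1 − ζ²) = 13.35 × √(1 − 0.0766) = 12.83 rad/s.

12.8 rad/s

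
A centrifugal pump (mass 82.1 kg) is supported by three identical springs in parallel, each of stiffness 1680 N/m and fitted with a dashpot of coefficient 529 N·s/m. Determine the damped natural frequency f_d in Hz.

Parallel springs add: k_eq = 3 × 1680 = 5040 N/m.
ω_n = √(k_eq/m) = √(5040/82.1) = 7.835 rad/s.
Critical damping c_c = 2√(k_eq·m) = 2√(5040 × 82.1) = 1287 N·s/m, so ζ = c/c_c = 529/1287 = 0.4112.
ω_d = ω_n√(1 − ζ²) = 7.835 × √(1 − 0.169) = 7.142 rad/s.
f_d = ω_d/(2π) = 1.137 Hz.

1.14 Hz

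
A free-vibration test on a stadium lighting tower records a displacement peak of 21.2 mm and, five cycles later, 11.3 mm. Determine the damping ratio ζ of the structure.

0.0200

Logarithmic decrement δ = (1/n)·ln(x₀/x_n) = (1/5)·ln(21.2/11.3) = (1/5)·ln(1.876) = 0.1258.
ζ = δ/√(4π² + δ²) = 0.1258/√(39.48 + 0.0158) = 0.1258/6.284 = 0.02002.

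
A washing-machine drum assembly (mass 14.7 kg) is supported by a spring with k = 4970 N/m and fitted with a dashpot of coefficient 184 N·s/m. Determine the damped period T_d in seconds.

0.363 s

ω_n = √(k/m) = √(4970/14.7) = 18.39 rad/s.
Critical damping c_c = 2√(k·m) = 2√(4970 × 14.7) = 540.6 N·s/m, so ζ = c/c_c = 184/540.6 = 0.3404.
ω_d = ω_n√(1 − ζ²) = 18.39 × √(1 − 0.116) = 17.29 rad/s.
T_d = 2π/ω_d = 0.3634 s.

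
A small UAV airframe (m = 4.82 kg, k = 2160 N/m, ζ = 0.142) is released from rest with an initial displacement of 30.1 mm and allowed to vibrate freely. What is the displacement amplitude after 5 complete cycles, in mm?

Logarithmic decrement δ = 2πζ/√(1 − ζ²) = 2π × 0.1420/√(1 − 0.0202) = 0.9013.
After n cycles, x_n/x₀ = e^(−nδ), so x_5 = 30.1 × e^(−5 × 0.9013) = 30.1 × 0.01103 = 0.3321 mm.

0.332 mm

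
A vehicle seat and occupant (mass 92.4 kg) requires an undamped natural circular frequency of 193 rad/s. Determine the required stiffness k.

3440000 N/m

k = m·ω_n² = 92.4 × 193.0² = 92.4 × 37250 = 3442000 N/m.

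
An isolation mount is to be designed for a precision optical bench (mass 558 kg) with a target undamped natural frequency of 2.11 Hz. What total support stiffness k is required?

ω_n = 2πf_n = 2π × 2.11 = 13.26 rad/s.
k = m·ω_n² = 558 × 13.26² = 558 × 175.8 = 98080 N/m.

98100 N/m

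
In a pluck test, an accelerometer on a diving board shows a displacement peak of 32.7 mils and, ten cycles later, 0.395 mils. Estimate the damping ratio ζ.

Logarithmic decrement δ = (1/n)·ln(x₀/x_n) = (1/10)·ln(32.7/0.395) = (1/10)·ln(82.78) = 0.4416.
ζ = δ/√(4π² + δ²) = 0.4416/√(39.48 + 0.195) = 0.4416/6.299 = 0.07011.

0.0701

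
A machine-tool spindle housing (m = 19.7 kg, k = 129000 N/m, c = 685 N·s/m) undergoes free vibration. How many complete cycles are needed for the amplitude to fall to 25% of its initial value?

2 cycles

ζ = c/(2√(km)) = 685/(2√(129000 × 19.7)) = 685/3188 = 0.2148.
Logarithmic decrement δ = 2πζ/√(1 − ζ²) = 2π × 0.2148/√(1 − 0.0462) = 1.382.
x_n/x₀ = e^(−nδ) ≤ 0.25; take ln: n ≥ ln(1/0.25)/δ = 1.386/1.382 = 1.003.
So 2 complete cycles are required.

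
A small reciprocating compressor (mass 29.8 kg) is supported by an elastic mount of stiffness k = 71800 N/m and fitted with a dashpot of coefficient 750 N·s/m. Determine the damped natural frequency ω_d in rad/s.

47.4 rad/s

ω_n = √(k/m) = √(71800/29.8) = 49.09 rad/s.
Critical damping c_c = 2√(k·m) = 2√(71800 × 29.8) = 2926 N·s/m, so ζ = c/c_c = 750/2926 = 0.2564.
ω_d = ω_n√(1 − ζ²) = 49.09 × √(1 − 0.0657) = 47.45 rad/s.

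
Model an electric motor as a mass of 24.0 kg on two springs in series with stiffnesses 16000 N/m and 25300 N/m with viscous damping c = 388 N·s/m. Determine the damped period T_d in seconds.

Series springs: 1/k_eq = 1/16000 + 1/25300 = 0.0001020, so k_eq = 9801 N/m.
ω_n = √(k_eq/m) = √(9801/24.0) = 20.21 rad/s.
Critical damping c_c = 2√(k_eq·m) = 2√(9801 × 24.0) = 970.0 N·s/m, so ζ = c/c_c = 388/970.0 = 0.4000.
ω_d = ω_n√(1 − ζ²) = 20.21 × √(1 − 0.160) = 18.52 rad/s.
T_d = 2π/ω_d = 0.3392 s.

0.339 s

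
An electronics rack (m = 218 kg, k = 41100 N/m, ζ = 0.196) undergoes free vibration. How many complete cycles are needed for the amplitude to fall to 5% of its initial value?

3 cycles

Logarithmic decrement δ = 2πζ/√(1 − ζ²) = 2π × 0.1960/√(1 − 0.0384) = 1.256.
x_n/x₀ = e^(−nδ) ≤ 0.05; take ln: n ≥ ln(1/0.05)/δ = 2.996/1.256 = 2.385.
So 3 complete cycles are required.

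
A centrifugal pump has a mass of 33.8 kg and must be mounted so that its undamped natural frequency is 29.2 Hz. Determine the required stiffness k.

1140000 N/m

ω_n = 2πf_n = 2π × 29.2 = 183.5 rad/s.
k = m·ω_n² = 33.8 × 183.5² = 33.8 × 33660 = 1138000 N/m.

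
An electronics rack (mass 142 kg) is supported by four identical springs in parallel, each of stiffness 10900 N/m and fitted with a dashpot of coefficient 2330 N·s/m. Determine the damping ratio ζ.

0.468

Parallel springs add: k_eq = 4 × 10900 = 43600 N/m.
ω_n = √(k_eq/m) = √(43600/142) = 17.52 rad/s.
Critical damping c_c = 2√(k_eq·m) = 2√(43600 × 142) = 4976 N·s/m, so ζ = c/c_c = 2330/4976 = 0.4682.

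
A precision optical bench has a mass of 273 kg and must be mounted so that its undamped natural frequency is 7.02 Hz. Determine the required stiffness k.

531000 N/m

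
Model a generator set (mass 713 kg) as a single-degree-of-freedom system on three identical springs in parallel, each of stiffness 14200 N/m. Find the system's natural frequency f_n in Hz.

Parallel springs add: k_eq = 3 × 14200 = 42600 N/m.
ω_n = √(k_eq/m) = √(42600/713) = √59.75 = 7.730 rad/s.
f_n = ω_n/(2π) = 7.730/6.283 = 1.230 Hz.

1.23 Hz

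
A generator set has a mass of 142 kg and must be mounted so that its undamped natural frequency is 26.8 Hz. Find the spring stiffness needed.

4030000 N/m

ω_n = 2πf_n = 2π × 26.8 = 168.4 rad/s.
k = m·ω_n² = 142 × 168.4² = 142 × 28350 = 4026000 N/m.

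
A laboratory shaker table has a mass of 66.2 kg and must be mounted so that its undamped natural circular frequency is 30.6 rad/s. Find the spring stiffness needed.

62000 N/m

k = m·ω_n² = 66.2 × 30.60² = 66.2 × 936.4 = 61990 N/m.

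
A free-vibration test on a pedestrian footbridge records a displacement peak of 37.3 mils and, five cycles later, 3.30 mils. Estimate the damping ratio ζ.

0.0770

Logarithmic decrement δ = (1/n)·ln(x₀/x_n) = (1/5)·ln(37.3/3.30) = (1/5)·ln(11.30) = 0.4850.
ζ = δ/√(4π² + δ²) = 0.4850/√(39.48 + 0.235) = 0.4850/6.302 = 0.07696.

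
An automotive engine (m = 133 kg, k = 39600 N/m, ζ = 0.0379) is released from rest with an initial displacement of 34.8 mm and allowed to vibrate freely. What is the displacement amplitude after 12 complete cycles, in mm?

1.99 mm

Logarithmic decrement δ = 2πζ/√(1 − ζ²) = 2π × 0.03790/√(1 − 0.00144) = 0.2383.
After n cycles, x_n/x₀ = e^(−nδ), so x_12 = 34.8 × e^(−12 × 0.2383) = 34.8 × 0.05729 = 1.994 mm.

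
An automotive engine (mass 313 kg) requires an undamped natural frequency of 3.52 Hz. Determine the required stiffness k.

153000 N/m

ω_n = 2πf_n = 2π × 3.52 = 22.12 rad/s.
k = m·ω_n² = 313 × 22.12² = 313 × 489.2 = 153100 N/m.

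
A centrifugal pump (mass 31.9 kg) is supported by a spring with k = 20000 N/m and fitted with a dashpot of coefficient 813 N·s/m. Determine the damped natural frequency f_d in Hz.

ω_n = √(k/m) = √(20000/31.9) = 25.04 rad/s.
Critical damping c_c = 2√(k·m) = 2√(20000 × 31.9) = 1597 N·s/m, so ζ = c/c_c = 813/1597 = 0.5089.
ω_d = ω_n√(1 − ζ²) = 25.04 × √(1 − 0.259) = 21.55 rad/s.
f_d = ω_d/(2π) = 3.430 Hz.

3.43 Hz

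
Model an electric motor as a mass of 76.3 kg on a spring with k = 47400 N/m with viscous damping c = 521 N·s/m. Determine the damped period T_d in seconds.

ω_n = √(k/m) = √(47400/76.3) = 24.92 rad/s.
Critical damping c_c = 2√(k·m) = 2√(47400 × 76.3) = 3803 N·s/m, so ζ = c/c_c = 521/3803 = 0.1370.
ω_d = ω_n√(1 − ζ²) = 24.92 × √(1 − 0.0188) = 24.69 rad/s.
T_d = 2π/ω_d = 0.2545 s.

0.254 s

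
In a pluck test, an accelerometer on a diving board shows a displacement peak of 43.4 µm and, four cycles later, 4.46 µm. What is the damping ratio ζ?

Logarithmic decrement δ = (1/n)·ln(x₀/x_n) = (1/4)·ln(43.4/4.46) = (1/4)·ln(9.731) = 0.5688.
ζ = δ/√(4π² + δ²) = 0.5688/√(39.48 + 0.324) = 0.5688/6.309 = 0.09016.

0.0902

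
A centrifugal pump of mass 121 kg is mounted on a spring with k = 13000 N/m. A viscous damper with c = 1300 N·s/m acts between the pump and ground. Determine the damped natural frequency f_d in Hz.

1.41 Hz

ω_n = √(k/m) = √(13000/121) = 10.37 rad/s.
Critical damping c_c = 2√(k·m) = 2√(13000 × 121) = 2508 N·s/m, so ζ = c/c_c = 1300/2508 = 0.5183.
ω_d = ω_n√(1 − ζ²) = 10.37 × √(1 − 0.269) = 8.865 rad/s.
f_d = ω_d/(2π) = 1.411 Hz.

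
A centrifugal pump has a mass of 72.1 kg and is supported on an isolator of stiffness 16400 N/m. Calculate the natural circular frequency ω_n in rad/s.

ω_n = √(k/m) = √(16400/72.1) = √227.5 = 15.08 rad/s.

15.1 rad/s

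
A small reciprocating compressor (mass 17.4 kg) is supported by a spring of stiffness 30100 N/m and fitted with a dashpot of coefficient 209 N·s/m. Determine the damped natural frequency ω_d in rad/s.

41.2 rad/s

ω_n = √(k/m) = √(30100/17.4) = 41.59 rad/s.
Critical damping c_c = 2√(k·m) = 2√(30100 × 17.4) = 1447 N·s/m, so ζ = c/c_c = 209/1447 = 0.1444.
ω_d = ω_n√(1 − ζ²) = 41.59 × √(1 − 0.0209) = 41.16 rad/s.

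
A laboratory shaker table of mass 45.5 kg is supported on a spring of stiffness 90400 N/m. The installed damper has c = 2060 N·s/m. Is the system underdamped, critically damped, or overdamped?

underdamped

c_c = 2√(k·m) = 4056 N·s/m; ζ = c/c_c = 2060/4056 = 0.508.
Since ζ < 1 the system is underdamped.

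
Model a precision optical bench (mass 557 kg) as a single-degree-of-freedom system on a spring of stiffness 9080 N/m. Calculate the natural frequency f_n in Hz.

0.643 Hz

ω_n = √(k/m) = √(9080/557) = √16.30 = 4.038 rad/s.
f_n = ω_n/(2π) = 4.038/6.283 = 0.6426 Hz.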